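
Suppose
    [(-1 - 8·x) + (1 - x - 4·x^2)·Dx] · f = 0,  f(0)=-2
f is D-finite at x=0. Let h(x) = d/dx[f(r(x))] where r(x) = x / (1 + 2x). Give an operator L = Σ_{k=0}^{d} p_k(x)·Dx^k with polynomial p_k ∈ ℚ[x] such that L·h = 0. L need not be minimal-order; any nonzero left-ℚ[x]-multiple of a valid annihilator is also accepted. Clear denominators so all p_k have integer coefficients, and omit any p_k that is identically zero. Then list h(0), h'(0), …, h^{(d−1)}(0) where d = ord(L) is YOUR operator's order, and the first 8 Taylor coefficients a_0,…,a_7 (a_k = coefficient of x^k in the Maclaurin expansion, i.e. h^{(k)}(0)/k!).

L = (6 + 12·x + 72·x^2 + 80·x^3) + (-1 - 15·x - 54·x^2 - 36·x^3 + 40·x^4)·Dx  (order 1).
h: a_k = -2, -12, 42, -216, 950, -4068, 16898, -68784, …
ICs: h(0) = -2.

f: a_k = -2, -2, -10, -18, -58, -130, -362, -882, …
f∘r: x↦r, Dx↦Dx/r' in L_f ⇒ L₀.
Derive L from L₀ (diff closure).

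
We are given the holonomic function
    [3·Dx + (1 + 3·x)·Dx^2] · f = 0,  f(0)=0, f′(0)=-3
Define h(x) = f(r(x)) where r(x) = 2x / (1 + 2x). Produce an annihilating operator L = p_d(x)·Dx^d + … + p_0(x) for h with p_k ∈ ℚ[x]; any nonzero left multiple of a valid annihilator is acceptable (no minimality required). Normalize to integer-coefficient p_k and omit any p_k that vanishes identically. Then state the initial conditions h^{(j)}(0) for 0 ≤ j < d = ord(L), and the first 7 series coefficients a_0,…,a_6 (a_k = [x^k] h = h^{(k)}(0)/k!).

f: a_k = 0, -3, 9/2, -9, 81/4, -243/5, 243/2, …
L₀ from L_f via x↦r, Dx↦r'^{-1}Dx.
L = (10 + 32·x)·Dx + (1 + 10·x + 16·x^2)·Dx^2  (order 2).
h: a_k = 0, -6, 30, -168, 1020, -32736/5, 43680, …
ICs: h(0) = 0, h′(0) = -6.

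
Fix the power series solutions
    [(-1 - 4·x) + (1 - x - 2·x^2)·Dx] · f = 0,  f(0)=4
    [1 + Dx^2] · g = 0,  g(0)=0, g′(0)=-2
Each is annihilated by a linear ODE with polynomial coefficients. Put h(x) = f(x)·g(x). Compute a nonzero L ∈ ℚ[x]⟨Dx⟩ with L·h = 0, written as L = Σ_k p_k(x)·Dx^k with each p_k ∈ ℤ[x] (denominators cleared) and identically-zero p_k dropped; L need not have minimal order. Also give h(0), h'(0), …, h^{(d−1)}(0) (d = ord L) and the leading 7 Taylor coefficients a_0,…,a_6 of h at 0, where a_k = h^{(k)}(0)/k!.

L = (3 + x + 2·x^2) + (2 + 8·x)·Dx + (-1 + x + 2·x^2)·Dx^2  (order 2).
h: a_k = 0, -8, -8, -68/3, -116/3, -1261/15, -807/5, …
ICs: h(0) = 0, h′(0) = -8.

f: a_k = 4, 4, 12, 20, 44, 84, 172, …
g: a_k = 0, -2, 0, 1/3, 0, -1/60, 0, …
Sym-product of L_f,L_g gives L₀ (≤ ord 2).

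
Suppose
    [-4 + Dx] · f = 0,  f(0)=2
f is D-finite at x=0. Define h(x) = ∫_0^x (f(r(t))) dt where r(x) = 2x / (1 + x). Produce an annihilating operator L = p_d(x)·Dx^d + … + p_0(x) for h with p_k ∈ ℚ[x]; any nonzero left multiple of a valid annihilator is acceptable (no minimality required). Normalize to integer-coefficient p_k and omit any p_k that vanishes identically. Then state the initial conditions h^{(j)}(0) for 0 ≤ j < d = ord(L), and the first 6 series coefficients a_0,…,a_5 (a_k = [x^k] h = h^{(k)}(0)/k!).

L = -8·Dx + (1 + 2·x + x^2)·Dx^2  (order 2).
h: a_k = 0, 2, 8, 16, 44/3, 16/15, …
ICs: h(0) = 0, h′(0) = 2.

f: a_k = 2, 8, 16, 64/3, 64/3, 256/15, …
Change of var in L_f (x↦r) gives L₀.
Integrate: L := L₀·Dx.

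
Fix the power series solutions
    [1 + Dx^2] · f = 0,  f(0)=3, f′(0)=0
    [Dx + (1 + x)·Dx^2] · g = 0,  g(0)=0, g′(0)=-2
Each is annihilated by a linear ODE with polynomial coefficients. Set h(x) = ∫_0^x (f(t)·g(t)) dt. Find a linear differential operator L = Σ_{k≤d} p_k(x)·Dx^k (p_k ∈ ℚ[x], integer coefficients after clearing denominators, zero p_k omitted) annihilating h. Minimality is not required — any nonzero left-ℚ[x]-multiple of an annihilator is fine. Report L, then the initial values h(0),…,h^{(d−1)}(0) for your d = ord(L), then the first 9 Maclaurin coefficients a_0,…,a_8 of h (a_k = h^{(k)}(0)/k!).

f: a_k = 3, 0, -3/2, 0, 1/8, 0, -1/240, 0, 1/13440, …
g: a_k = 0, -2, 1, -2/3, 1/2, -2/5, 1/3, -2/7, 1/4, …
L₀ := L_f ⊗_s L_g (sym. prod.), ord ≤ 4.
Integrate: L := L₀·Dx.
L = (-3 + 6·x + 19·x^2 + 16·x^3 + 4·x^4)·Dx + (4 + 20·x + 24·x^2 + 8·x^3)·Dx^2 + (20·x + 42·x^2 + 32·x^3 + 8·x^4)·Dx^3 + (4 + 20·x + 24·x^2 + 8·x^3)·Dx^4 + (3 + 14·x + 23·x^2 + 16·x^3 + 4·x^4)·Dx^5  (order 5).
h: a_k = 0, 0, -3, 1, 1/4, 0, -3/40, 3/56, -93/2240, …
ICs: h(0) = 0, h′(0) = 0, h′′(0) = -6, h′′′(0) = 6, h′′′′(0) = 6.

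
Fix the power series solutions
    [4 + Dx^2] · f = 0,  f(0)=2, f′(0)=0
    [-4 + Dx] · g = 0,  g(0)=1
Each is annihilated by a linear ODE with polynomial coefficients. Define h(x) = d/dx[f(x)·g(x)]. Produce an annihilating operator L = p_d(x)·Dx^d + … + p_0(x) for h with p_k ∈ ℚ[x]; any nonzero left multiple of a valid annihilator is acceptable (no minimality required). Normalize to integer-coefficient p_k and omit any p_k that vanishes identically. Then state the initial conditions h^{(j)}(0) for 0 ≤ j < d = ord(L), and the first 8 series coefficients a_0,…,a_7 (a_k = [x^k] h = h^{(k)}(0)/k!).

L = 20 - 8·Dx + Dx^2  (order 2).
h: a_k = 8, 24, 16, -112/3, -304/3, -624/5, -4448/45, -16864/315, …
ICs: h(0) = 8, h′(0) = 24.

f: a_k = 2, 0, -4, 0, 4/3, 0, -8/45, 0, …
g: a_k = 1, 4, 8, 32/3, 32/3, 128/15, 256/45, 1024/315, …
f·g: L₀ = L_f ⊗_s L_g, ord ≤ 2·1.
h=h₀': d/dx-closure on L₀ ⇒ L.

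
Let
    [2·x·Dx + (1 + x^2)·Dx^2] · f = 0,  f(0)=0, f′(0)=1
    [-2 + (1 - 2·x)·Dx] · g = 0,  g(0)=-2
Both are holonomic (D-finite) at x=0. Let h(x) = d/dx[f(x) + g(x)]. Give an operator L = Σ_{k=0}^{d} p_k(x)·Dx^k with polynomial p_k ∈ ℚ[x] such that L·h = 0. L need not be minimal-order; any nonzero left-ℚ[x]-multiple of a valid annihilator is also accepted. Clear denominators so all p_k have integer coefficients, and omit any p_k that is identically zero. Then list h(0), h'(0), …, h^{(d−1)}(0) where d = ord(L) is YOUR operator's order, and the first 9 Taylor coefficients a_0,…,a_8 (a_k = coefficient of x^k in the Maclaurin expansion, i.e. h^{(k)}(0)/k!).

f: a_k = 0, 1, 0, -1/3, 0, 1/5, 0, -1/7, 0, …
g: a_k = -2, -4, -8, -16, -32, -64, -128, -256, -512, …
Sum ⇒ L₀ = lclm(L_f,L_g) in ℚ(x)⟨Dx⟩.
Derive L from L₀ (diff closure).
L = (4 - 32·x - 12·x^2) + (-13 + 4·x - 25·x^2 - 12·x^3)·Dx + (2 - 3·x - 3·x^3 - 2·x^4)·Dx^2  (order 2).
h: a_k = -3, -16, -49, -128, -319, -768, -1793, -4096, -9215, …
ICs: h(0) = -3, h′(0) = -16.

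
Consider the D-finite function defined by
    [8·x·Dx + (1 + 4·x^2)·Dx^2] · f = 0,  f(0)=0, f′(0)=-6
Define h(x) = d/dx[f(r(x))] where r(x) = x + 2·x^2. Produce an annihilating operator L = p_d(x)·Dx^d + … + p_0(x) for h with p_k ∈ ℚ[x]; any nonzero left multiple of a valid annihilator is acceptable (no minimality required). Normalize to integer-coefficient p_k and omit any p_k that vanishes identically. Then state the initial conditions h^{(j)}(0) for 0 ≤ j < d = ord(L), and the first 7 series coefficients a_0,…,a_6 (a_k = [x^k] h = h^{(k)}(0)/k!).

L = (-4 + 8·x + 64·x^2 + 192·x^3 + 192·x^4) + (1 + 4·x + 4·x^2 + 32·x^3 + 80·x^4 + 64·x^5)·Dx  (order 1).
h: a_k = -6, -24, 24, 192, 384, -768, -4992, …
ICs: h(0) = -6.

f: a_k = 0, -6, 0, 8, 0, -96/5, 0, …
h₀=f(r): pull back L_f along r ⇒ L₀.
h=h₀': d/dx-closure on L₀ ⇒ L.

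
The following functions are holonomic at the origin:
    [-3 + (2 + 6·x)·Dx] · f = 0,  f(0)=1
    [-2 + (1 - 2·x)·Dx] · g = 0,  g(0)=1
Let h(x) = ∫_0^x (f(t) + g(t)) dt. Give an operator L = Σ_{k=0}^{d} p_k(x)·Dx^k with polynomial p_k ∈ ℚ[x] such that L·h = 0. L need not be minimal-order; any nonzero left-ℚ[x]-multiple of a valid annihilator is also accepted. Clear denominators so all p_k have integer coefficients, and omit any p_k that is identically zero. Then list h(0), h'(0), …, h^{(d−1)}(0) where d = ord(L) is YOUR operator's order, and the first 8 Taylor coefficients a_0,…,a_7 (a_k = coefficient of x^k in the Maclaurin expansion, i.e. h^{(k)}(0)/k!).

L = (66 + 108·x)·Dx + (-41 - 156·x - 324·x^2)·Dx^2 + (2 + 38·x + 24·x^2 - 216·x^3)·Dx^3  (order 3).
h: a_k = 0, 2, 7/4, 23/24, 155/64, 1643/640, 9893/1536, 50227/7168, …
ICs: h(0) = 0, h′(0) = 2, h′′(0) = 7/2.

f: a_k = 1, 3/2, -9/8, 27/16, -405/128, 1701/256, -15309/1024, 72171/2048, …
g: a_k = 1, 2, 4, 8, 16, 32, 64, 128, …
L₀ := lclm(L_f,L_g); ord L₀ ≤ 1+1.
h=∫h₀ ⇒ L = L₀·Dx.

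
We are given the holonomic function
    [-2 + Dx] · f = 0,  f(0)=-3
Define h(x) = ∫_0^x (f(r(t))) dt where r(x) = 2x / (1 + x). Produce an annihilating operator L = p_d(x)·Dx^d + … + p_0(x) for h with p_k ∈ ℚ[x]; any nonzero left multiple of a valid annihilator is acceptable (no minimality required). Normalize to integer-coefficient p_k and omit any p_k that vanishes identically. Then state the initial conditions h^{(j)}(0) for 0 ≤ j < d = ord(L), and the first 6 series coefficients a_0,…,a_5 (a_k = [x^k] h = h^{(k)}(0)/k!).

f: a_k = -3, -6, -6, -4, -2, -4/5, …
f∘r: x↦r, Dx↦Dx/r' in L_f ⇒ L₀.
Integrate: L := L₀·Dx.
L = -4·Dx + (1 + 2·x + x^2)·Dx^2  (order 2).
h: a_k = 0, -3, -6, -4, 1, 4/5, …
ICs: h(0) = 0, h′(0) = -3.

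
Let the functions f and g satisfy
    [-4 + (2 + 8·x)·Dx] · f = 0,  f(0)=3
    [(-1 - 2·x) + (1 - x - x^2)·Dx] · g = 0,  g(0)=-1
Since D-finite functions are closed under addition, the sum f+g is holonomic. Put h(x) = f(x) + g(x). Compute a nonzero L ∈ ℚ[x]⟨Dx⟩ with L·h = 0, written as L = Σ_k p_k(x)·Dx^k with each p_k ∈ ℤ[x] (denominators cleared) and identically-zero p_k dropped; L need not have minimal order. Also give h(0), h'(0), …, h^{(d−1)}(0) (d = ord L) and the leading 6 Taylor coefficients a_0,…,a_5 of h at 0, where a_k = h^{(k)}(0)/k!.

L = (12 + 48·x + 48·x^2 + 40·x^3) + (-8 - 30·x - 114·x^2 - 152·x^3 - 100·x^4)·Dx + (-1 + 5·x + 39·x^2 - 6·x^3 - 82·x^4 - 40·x^5)·Dx^2  (order 2).
h: a_k = 2, 5, -8, 9, -35, 76, …
ICs: h(0) = 2, h′(0) = 5.

f: a_k = 3, 6, -6, 12, -30, 84, …
g: a_k = -1, -1, -2, -3, -5, -8, …
h₀=f+g: left-lcm gives L₀, ord ≤ 2.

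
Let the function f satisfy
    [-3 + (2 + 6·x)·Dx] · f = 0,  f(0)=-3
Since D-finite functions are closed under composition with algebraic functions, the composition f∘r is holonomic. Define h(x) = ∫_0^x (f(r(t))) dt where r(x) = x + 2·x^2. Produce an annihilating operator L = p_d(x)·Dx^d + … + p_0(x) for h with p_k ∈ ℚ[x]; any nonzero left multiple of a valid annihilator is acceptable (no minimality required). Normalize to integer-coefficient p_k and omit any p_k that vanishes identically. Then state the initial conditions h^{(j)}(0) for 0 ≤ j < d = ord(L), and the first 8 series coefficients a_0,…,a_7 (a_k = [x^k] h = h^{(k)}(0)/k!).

f: a_k = -3, -9/2, 27/8, -81/16, 1215/128, -5103/256, 45927/1024, -216513/2048, …
f∘r: x↦r, Dx↦Dx/r' in L_f ⇒ L₀.
h=∫₀ˣh₀: take L = L₀·Dx.
L = (-3 - 12·x)·Dx + (2 + 6·x + 12·x^2)·Dx^2  (order 2).
h: a_k = 0, -3, -9/4, -15/8, 135/64, -189/128, -405/512, 33615/7168, …
ICs: h(0) = 0, h′(0) = -3.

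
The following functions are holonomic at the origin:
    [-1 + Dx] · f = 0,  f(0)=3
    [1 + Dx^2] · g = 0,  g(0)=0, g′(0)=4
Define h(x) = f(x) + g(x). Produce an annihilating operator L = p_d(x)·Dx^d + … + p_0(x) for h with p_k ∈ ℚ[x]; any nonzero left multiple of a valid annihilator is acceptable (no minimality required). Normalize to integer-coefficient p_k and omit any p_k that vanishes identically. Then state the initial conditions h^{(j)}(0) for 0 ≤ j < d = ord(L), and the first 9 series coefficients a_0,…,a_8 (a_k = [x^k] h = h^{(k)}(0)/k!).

L = -1 + Dx - Dx^2 + Dx^3  (order 3).
h: a_k = 3, 7, 3/2, -1/6, 1/8, 7/120, 1/240, -1/5040, 1/13440, …
ICs: h(0) = 3, h′(0) = 7, h′′(0) = 3.

f: a_k = 3, 3, 3/2, 1/2, 1/8, 1/40, 1/240, 1/1680, 1/13440, …
g: a_k = 0, 4, 0, -2/3, 0, 1/30, 0, -1/1260, 0, …
Sum ⇒ L₀ = lclm(L_f,L_g) in ℚ(x)⟨Dx⟩.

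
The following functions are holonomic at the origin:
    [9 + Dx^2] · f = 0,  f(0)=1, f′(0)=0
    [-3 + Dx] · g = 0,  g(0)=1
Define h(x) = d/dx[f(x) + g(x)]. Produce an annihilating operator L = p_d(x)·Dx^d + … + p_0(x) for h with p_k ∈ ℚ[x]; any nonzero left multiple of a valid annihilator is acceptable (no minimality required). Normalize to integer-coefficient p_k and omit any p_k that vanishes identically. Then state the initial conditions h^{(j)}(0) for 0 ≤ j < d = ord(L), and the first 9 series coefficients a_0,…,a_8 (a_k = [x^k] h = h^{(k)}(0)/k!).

f: a_k = 1, 0, -9/2, 0, 27/8, 0, -81/80, 0, 729/4480, …
g: a_k = 1, 3, 9/2, 9/2, 27/8, 81/40, 81/80, 243/560, 729/4480, …
f+g: L₀ = lclm(L_f,L_g), ord ≤ 2+1.
Derive L from L₀ (diff closure).
L = 27 - 9·Dx + 3·Dx^2 - Dx^3  (order 3).
h: a_k = 3, 0, 27/2, 27, 81/8, 0, 243/80, 729/280, 2187/4480, …
ICs: h(0) = 3, h′(0) = 0, h′′(0) = 27.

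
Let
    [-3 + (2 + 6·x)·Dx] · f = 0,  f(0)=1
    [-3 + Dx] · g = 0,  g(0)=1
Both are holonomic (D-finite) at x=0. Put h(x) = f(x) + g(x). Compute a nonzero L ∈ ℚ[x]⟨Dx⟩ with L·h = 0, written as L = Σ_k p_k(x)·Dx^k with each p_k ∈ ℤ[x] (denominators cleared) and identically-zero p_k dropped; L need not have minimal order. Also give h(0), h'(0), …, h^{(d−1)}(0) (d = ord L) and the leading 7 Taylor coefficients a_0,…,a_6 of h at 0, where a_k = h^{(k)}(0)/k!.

L = (27 + 54·x) + (-15 - 72·x - 108·x^2)·Dx + (2 + 18·x + 36·x^2)·Dx^2  (order 2).
h: a_k = 2, 9/2, 27/8, 99/16, 27/128, 11097/1280, -71361/5120, …
ICs: h(0) = 2, h′(0) = 9/2.

f: a_k = 1, 3/2, -9/8, 27/16, -405/128, 1701/256, -15309/1024, …
g: a_k = 1, 3, 9/2, 9/2, 27/8, 81/40, 81/80, …
L₀ := lclm(L_f,L_g); ord L₀ ≤ 1+1.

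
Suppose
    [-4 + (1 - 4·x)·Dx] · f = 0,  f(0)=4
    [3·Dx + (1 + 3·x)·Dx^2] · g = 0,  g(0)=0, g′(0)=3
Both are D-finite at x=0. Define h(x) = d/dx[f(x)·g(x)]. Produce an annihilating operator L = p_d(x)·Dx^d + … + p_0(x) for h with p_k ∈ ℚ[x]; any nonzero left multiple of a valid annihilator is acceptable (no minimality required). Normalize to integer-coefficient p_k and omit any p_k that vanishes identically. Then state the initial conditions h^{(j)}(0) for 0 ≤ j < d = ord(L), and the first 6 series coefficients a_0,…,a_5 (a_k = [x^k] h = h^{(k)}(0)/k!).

f: a_k = 4, 16, 64, 256, 1024, 4096, …
g: a_k = 0, 3, -9/2, 9, -81/4, 243/5, …
f·g: L₀ = L_f ⊗_s L_g, ord ≤ 1·2.
Differentiate: ansatz ord ≤ ord L₀ ⇒ L.
L = 48 + (6 + 60·x)·Dx + (-1 + x + 12·x^2)·Dx^2  (order 2).
h: a_k = 12, 60, 468, 2172, 11832, 269388/5, …
ICs: h(0) = 12, h′(0) = 60.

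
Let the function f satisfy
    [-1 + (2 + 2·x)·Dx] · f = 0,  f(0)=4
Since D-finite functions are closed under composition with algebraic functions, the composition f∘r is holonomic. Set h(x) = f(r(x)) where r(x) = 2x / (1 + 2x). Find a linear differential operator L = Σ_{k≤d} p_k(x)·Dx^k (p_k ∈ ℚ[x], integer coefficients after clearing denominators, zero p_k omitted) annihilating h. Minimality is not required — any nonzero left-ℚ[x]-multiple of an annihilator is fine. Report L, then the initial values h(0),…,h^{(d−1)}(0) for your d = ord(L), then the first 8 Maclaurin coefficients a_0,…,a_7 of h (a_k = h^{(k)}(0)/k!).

f: a_k = 4, 2, -1/2, 1/4, -5/32, 7/64, -21/256, 33/512, …
h₀=f(r): pull back L_f along r ⇒ L₀.
L = -1 + (1 + 6·x + 8·x^2)·Dx  (order 1).
h: a_k = 4, 4, -10, 26, -141/2, 399/2, -2353/4, 7205/4, …
ICs: h(0) = 4.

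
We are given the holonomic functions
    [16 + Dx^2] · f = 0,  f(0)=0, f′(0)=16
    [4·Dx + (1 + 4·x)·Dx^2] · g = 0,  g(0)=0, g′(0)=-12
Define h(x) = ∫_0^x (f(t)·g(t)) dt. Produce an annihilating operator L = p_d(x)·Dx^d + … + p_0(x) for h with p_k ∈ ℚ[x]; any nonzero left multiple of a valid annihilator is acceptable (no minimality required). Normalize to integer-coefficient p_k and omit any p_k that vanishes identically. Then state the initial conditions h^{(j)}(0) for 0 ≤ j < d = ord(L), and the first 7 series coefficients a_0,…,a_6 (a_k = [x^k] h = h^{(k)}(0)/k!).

L = (-768 + 6144·x + 77824·x^2 + 262144·x^3 + 262144·x^4)·Dx + (256 + 5120·x + 24576·x^2 + 32768·x^3)·Dx^2 + (1280·x + 10752·x^2 + 32768·x^3 + 32768·x^4)·Dx^3 + (16 + 320·x + 1536·x^2 + 2048·x^3)·Dx^4 + (3 + 56·x + 368·x^2 + 1024·x^3 + 1024·x^4)·Dx^5  (order 5).
h: a_k = 0, 0, 0, -64, 96, -512/5, 1024/3, …
ICs: h(0) = 0, h′(0) = 0, h′′(0) = 0, h′′′(0) = -384, h′′′′(0) = 2304.

f: a_k = 0, 16, 0, -128/3, 0, 512/15, 0, …
g: a_k = 0, -12, 24, -64, 192, -3072/5, 2048, …
Sym-product of L_f,L_g gives L₀ (≤ ord 4).
h=∫₀ˣh₀: take L = L₀·Dx.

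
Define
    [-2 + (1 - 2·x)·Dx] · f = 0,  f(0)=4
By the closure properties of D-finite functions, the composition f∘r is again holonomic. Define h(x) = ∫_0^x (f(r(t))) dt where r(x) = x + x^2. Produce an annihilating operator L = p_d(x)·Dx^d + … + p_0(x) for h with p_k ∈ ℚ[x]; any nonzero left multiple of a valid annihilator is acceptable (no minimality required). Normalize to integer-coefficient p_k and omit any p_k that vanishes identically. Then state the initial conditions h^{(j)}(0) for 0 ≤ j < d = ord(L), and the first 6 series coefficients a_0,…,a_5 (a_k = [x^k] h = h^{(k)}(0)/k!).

f: a_k = 4, 8, 16, 32, 64, 128, …
Change of var in L_f (x↦r) gives L₀.
∫: right-multiply L₀ by Dx.
L = (2 + 4·x)·Dx + (-1 + 2·x + 2·x^2)·Dx^2  (order 2).
h: a_k = 0, 4, 4, 8, 16, 176/5, …
ICs: h(0) = 0, h′(0) = 4.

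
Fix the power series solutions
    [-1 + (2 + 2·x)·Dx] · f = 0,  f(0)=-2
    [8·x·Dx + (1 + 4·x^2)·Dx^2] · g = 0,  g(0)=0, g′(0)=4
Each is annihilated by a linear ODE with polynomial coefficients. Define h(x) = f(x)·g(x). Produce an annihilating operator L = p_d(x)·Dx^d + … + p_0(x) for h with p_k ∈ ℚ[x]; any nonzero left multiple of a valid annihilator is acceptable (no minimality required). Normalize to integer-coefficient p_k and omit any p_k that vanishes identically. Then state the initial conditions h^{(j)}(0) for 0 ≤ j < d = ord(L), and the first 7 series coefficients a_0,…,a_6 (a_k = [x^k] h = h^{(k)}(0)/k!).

L = (3 - 16·x - 4·x^2) + (-4 + 28·x + 48·x^2 + 16·x^3)·Dx + (4 + 8·x + 20·x^2 + 32·x^3 + 16·x^4)·Dx^2  (order 2).
h: a_k = 0, -8, -4, 35/3, 29/6, -6389/240, -5929/480, …
ICs: h(0) = 0, h′(0) = -8.

f: a_k = -2, -1, 1/4, -1/8, 5/64, -7/128, 21/512, …
g: a_k = 0, 4, 0, -16/3, 0, 64/5, 0, …
Sym-product of L_f,L_g gives L₀ (≤ ord 2).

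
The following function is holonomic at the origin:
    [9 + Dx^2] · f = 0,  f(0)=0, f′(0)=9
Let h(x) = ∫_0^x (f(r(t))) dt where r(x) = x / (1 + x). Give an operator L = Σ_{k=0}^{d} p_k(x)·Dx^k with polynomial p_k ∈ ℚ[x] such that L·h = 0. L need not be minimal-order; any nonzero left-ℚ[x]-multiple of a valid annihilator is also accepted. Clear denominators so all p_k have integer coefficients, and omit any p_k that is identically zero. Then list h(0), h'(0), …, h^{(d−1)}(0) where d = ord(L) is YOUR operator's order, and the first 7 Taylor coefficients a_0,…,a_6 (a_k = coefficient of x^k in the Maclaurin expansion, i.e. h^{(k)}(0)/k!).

f: a_k = 0, 9, 0, -27/2, 0, 243/40, 0, …
h₀=f(r): pull back L_f along r ⇒ L₀.
h=∫₀ˣh₀: take L = L₀·Dx.
L = 9·Dx + (2 + 6·x + 6·x^2 + 2·x^3)·Dx^2 + (1 + 4·x + 6·x^2 + 4·x^3 + x^4)·Dx^3  (order 3).
h: a_k = 0, 0, 9/2, -3, -9/8, 63/10, -879/80, …
ICs: h(0) = 0, h′(0) = 0, h′′(0) = 9.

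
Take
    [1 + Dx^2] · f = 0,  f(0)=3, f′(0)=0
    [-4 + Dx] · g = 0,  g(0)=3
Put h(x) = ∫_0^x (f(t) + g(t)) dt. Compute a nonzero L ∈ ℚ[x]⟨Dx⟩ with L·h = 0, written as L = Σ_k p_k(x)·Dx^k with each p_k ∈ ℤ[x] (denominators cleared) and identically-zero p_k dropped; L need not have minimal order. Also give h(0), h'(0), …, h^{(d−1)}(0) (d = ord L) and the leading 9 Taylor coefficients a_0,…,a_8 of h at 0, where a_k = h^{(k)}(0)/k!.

f: a_k = 3, 0, -3/2, 0, 1/8, 0, -1/240, 0, 1/13440, …
g: a_k = 3, 12, 24, 32, 32, 128/5, 256/15, 1024/105, 512/105, …
Weyl lclm of L_f,L_g ⇒ L₀ (ord ≤ 3).
Integrate: L := L₀·Dx.
L = -4·Dx + Dx^2 - 4·Dx^3 + Dx^4  (order 4).
h: a_k = 0, 6, 6, 15/2, 8, 257/40, 64/15, 39/16, 128/105, …
ICs: h(0) = 0, h′(0) = 6, h′′(0) = 12, h′′′(0) = 45.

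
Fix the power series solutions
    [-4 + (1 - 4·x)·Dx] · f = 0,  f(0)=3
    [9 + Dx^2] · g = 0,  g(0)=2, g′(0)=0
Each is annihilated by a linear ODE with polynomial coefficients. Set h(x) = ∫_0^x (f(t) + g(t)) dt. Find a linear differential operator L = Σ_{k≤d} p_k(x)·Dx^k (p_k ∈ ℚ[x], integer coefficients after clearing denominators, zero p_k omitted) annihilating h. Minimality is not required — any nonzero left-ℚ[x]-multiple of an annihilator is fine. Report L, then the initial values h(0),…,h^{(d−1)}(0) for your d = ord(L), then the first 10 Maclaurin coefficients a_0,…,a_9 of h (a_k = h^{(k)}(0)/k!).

L = (3780 - 2592·x + 5184·x^2)·Dx + (-369 + 2124·x - 3888·x^2 + 5184·x^3)·Dx^2 + (420 - 288·x + 576·x^2)·Dx^3 + (-41 + 236·x - 432·x^2 + 576·x^3)·Dx^4  (order 4).
h: a_k = 0, 5, 6, 13, 48, 3099/20, 512, 491439/280, 6144, 146800883/6720, …
ICs: h(0) = 0, h′(0) = 5, h′′(0) = 12, h′′′(0) = 78.

f: a_k = 3, 12, 48, 192, 768, 3072, 12288, 49152, 196608, 786432, …
g: a_k = 2, 0, -9, 0, 27/4, 0, -81/40, 0, 729/2240, 0, …
L₀ := lclm(L_f,L_g); ord L₀ ≤ 1+2.
h=∫h₀ ⇒ L = L₀·Dx.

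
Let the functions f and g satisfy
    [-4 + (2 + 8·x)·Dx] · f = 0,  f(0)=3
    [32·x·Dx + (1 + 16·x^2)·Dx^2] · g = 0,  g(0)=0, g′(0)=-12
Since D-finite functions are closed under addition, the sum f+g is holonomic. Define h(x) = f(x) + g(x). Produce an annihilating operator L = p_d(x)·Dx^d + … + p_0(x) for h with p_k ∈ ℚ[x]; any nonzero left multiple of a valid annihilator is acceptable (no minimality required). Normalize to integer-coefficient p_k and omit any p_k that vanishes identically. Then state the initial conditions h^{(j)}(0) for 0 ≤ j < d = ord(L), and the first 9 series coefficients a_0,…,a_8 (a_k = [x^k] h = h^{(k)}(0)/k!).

L = (-32 - 320·x + 1536·x^2 + 3072·x^3)·Dx + (-22 - 128·x + 320·x^2 + 6144·x^3 + 10752·x^4)·Dx^2 + (-1 + 12·x + 96·x^2 + 384·x^3 + 1792·x^4 + 3072·x^5)·Dx^3  (order 3).
h: a_k = 3, -6, -6, 76, -30, -2652/5, -252, 54696/7, -2574, …
ICs: h(0) = 3, h′(0) = -6, h′′(0) = -12.

f: a_k = 3, 6, -6, 12, -30, 84, -252, 792, -2574, …
g: a_k = 0, -12, 0, 64, 0, -3072/5, 0, 49152/7, 0, …
f+g: L₀ = lclm(L_f,L_g), ord ≤ 1+2.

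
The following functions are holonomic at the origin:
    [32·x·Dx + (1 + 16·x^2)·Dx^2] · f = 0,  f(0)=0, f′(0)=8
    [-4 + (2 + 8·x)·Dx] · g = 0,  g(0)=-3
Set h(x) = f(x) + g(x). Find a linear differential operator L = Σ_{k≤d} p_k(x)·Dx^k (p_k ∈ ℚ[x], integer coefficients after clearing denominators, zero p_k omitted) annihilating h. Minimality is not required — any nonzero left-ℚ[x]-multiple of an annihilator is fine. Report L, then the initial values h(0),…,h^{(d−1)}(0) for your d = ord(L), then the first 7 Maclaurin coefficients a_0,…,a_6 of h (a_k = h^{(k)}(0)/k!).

L = (-32 - 320·x + 1536·x^2 + 3072·x^3)·Dx + (-22 - 128·x + 320·x^2 + 6144·x^3 + 10752·x^4)·Dx^2 + (-1 + 12·x + 96·x^2 + 384·x^3 + 1792·x^4 + 3072·x^5)·Dx^3  (order 3).
h: a_k = -3, 2, 6, -164/3, 30, 1628/5, 252, …
ICs: h(0) = -3, h′(0) = 2, h′′(0) = 12.

f: a_k = 0, 8, 0, -128/3, 0, 2048/5, 0, …
g: a_k = -3, -6, 6, -12, 30, -84, 252, …
Weyl lclm of L_f,L_g ⇒ L₀ (ord ≤ 3).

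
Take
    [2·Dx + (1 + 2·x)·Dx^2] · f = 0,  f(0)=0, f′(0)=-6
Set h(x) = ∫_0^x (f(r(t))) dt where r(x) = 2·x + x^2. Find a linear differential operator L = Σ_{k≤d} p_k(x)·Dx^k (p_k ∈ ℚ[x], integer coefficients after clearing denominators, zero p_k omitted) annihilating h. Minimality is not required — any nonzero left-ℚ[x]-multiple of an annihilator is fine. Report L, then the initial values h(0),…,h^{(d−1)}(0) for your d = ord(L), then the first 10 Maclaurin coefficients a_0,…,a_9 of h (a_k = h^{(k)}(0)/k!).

f: a_k = 0, -6, 6, -8, 12, -96/5, 32, -384/7, 96, -512/3, …
L₀ from L_f via x↦r, Dx↦r'^{-1}Dx.
h=∫h₀ ⇒ L = L₀·Dx.
L = (3 + 4·x + 2·x^2)·Dx^2 + (1 + 5·x + 6·x^2 + 2·x^3)·Dx^3  (order 3).
h: a_k = 0, 0, -6, 6, -10, 102/5, -232/5, 792/7, -2028/7, 2308/3, …
ICs: h(0) = 0, h′(0) = 0, h′′(0) = -12.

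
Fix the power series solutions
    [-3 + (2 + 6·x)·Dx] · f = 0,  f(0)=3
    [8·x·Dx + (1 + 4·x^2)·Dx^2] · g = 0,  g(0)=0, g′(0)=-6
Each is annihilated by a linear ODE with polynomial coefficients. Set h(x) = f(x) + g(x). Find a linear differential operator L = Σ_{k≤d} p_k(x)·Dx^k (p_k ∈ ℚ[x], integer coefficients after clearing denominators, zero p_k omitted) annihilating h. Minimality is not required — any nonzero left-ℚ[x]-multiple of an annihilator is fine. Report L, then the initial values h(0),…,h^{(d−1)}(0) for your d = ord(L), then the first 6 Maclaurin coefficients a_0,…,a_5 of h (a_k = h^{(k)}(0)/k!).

f: a_k = 3, 9/2, -27/8, 81/16, -1215/128, 5103/256, …
g: a_k = 0, -6, 0, 8, 0, -96/5, …
L₀ := lclm(L_f,L_g); ord L₀ ≤ 1+2.
L = (-48 - 360·x + 576·x^2 + 864·x^3)·Dx + (-59 - 192·x - 120·x^2 + 2304·x^3 + 3024·x^4)·Dx^2 + (-6 + 14·x + 144·x^2 + 272·x^3 + 672·x^4 + 864·x^5)·Dx^3  (order 3).
h: a_k = 3, -3/2, -27/8, 209/16, -1215/128, 939/1280, …
ICs: h(0) = 3, h′(0) = -3/2, h′′(0) = -27/4.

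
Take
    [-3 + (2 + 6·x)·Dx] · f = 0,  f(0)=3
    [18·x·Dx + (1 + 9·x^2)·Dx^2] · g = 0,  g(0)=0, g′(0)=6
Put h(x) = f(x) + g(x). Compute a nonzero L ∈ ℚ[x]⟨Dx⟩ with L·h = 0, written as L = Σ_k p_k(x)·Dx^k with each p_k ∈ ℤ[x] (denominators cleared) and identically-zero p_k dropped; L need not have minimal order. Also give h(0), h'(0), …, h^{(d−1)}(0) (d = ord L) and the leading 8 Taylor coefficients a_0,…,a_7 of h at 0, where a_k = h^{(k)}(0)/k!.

f: a_k = 3, 9/2, -27/8, 81/16, -1215/128, 5103/256, -45927/1024, 216513/2048, …
g: a_k = 0, 6, 0, -18, 0, 486/5, 0, -4374/7, …
Sum ⇒ L₀ = lclm(L_f,L_g) in ℚ(x)⟨Dx⟩.
L = (-36 - 270·x + 972·x^2 + 1458·x^3)·Dx + (-33 - 144·x + 270·x^2 + 3888·x^3 + 5103·x^4)·Dx^2 + (-2 + 18·x + 108·x^2 + 324·x^3 + 1134·x^4 + 1458·x^5)·Dx^3  (order 3).
h: a_k = 3, 21/2, -27/8, -207/16, -1215/128, 149931/1280, -45927/1024, -7442361/14336, …
ICs: h(0) = 3, h′(0) = 21/2, h′′(0) = -27/4.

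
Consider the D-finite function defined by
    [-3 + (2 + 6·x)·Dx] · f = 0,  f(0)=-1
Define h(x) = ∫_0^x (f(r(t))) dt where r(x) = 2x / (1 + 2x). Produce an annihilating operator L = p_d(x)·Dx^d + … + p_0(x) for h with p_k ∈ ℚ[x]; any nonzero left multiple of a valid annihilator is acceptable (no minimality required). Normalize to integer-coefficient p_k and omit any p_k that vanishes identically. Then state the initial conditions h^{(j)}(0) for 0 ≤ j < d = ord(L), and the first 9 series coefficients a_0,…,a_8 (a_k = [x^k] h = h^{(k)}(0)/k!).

f: a_k = -1, -3/2, 9/8, -27/16, 405/128, -1701/256, 15309/1024, -72171/2048, 2814669/32768, …
Substitute x→r, Dx→(1/r')Dx; clear ⇒ L₀.
h=∫₀ˣh₀: take L = L₀·Dx.
L = -3·Dx + (1 + 10·x + 16·x^2)·Dx^2  (order 2).
h: a_k = 0, -1, -3/2, 7/2, -87/8, 1677/40, -3023/16, 106305/112, -658335/128, …
ICs: h(0) = 0, h′(0) = -1.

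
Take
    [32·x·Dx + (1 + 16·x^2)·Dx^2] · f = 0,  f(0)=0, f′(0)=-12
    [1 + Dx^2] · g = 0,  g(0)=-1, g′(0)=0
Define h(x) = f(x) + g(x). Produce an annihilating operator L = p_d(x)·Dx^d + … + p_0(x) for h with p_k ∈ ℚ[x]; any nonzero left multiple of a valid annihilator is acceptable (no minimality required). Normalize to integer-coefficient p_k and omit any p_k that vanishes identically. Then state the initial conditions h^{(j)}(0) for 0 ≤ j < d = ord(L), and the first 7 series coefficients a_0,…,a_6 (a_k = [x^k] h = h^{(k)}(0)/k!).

L = (-6112·x + 99328·x^3 + 8192·x^5)·Dx + (-31 + 1072·x^2 + 25344·x^4 + 4096·x^6)·Dx^2 + (-6112·x + 99328·x^3 + 8192·x^5)·Dx^3 + (-31 + 1072·x^2 + 25344·x^4 + 4096·x^6)·Dx^4  (order 4).
h: a_k = -1, -12, 1/2, 64, -1/24, -3072/5, 1/720, …
ICs: h(0) = -1, h′(0) = -12, h′′(0) = 1, h′′′(0) = 384.

f: a_k = 0, -12, 0, 64, 0, -3072/5, 0, …
g: a_k = -1, 0, 1/2, 0, -1/24, 0, 1/720, …
Sum ⇒ L₀ = lclm(L_f,L_g) in ℚ(x)⟨Dx⟩.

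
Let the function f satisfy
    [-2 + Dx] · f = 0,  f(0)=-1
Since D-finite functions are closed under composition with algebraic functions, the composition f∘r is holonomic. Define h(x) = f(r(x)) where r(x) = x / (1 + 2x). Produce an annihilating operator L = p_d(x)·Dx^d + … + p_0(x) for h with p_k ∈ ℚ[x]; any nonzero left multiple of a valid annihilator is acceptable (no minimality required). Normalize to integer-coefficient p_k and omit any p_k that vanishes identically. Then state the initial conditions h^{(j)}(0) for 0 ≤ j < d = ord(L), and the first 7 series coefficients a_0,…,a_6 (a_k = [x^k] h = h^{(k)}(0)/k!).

f: a_k = -1, -2, -2, -4/3, -2/3, -4/15, -4/45, …
L₀ from L_f via x↦r, Dx↦r'^{-1}Dx.
L = -2 + (1 + 4·x + 4·x^2)·Dx  (order 1).
h: a_k = -1, -2, 2, -4/3, -2/3, 76/15, -604/45, …
ICs: h(0) = -1.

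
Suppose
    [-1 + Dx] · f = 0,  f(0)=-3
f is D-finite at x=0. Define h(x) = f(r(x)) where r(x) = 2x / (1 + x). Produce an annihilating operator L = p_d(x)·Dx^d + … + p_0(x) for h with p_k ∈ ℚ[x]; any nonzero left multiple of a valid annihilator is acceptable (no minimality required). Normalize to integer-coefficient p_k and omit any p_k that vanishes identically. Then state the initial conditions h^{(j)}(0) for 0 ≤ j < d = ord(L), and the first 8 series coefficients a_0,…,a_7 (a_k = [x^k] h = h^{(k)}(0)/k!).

L = -2 + (1 + 2·x + x^2)·Dx  (order 1).
h: a_k = -3, -6, 0, 2, -2, 6/5, -4/15, -10/21, …
ICs: h(0) = -3.

f: a_k = -3, -3, -3/2, -1/2, -1/8, -1/40, -1/240, -1/1680, …
h₀=f(r): pull back L_f along r ⇒ L₀.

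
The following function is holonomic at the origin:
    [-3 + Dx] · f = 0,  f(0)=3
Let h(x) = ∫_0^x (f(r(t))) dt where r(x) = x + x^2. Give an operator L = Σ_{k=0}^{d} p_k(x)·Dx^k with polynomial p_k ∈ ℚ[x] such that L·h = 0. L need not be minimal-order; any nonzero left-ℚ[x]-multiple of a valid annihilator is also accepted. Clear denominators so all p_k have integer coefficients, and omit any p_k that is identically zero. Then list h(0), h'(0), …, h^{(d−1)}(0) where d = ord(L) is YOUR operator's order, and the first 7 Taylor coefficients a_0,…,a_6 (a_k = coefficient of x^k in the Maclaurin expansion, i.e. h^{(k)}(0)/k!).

L = (-3 - 6·x)·Dx + Dx^2  (order 2).
h: a_k = 0, 3, 9/2, 15/2, 81/8, 513/40, 1161/80, …
ICs: h(0) = 0, h′(0) = 3.

f: a_k = 3, 9, 27/2, 27/2, 81/8, 243/40, 243/80, …
f∘r: x↦r, Dx↦Dx/r' in L_f ⇒ L₀.
h=∫₀ˣh₀: take L = L₀·Dx.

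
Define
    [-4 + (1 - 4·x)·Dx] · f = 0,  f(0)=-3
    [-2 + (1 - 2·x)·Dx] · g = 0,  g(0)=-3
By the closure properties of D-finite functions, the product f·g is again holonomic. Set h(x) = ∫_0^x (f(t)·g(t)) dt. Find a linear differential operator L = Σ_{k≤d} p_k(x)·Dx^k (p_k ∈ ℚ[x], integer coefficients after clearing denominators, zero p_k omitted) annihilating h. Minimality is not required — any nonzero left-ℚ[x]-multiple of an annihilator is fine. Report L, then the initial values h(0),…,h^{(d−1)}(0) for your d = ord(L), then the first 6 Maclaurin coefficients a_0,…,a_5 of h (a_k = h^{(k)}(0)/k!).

f: a_k = -3, -12, -48, -192, -768, -3072, …
g: a_k = -3, -6, -12, -24, -48, -96, …
f·g: L₀ = L_f ⊗_s L_g, ord ≤ 1·1.
Integrate: L := L₀·Dx.
L = (-6 + 16·x)·Dx + (1 - 6·x + 8·x^2)·Dx^2  (order 2).
h: a_k = 0, 9, 27, 84, 270, 4464/5, …
ICs: h(0) = 0, h′(0) = 9.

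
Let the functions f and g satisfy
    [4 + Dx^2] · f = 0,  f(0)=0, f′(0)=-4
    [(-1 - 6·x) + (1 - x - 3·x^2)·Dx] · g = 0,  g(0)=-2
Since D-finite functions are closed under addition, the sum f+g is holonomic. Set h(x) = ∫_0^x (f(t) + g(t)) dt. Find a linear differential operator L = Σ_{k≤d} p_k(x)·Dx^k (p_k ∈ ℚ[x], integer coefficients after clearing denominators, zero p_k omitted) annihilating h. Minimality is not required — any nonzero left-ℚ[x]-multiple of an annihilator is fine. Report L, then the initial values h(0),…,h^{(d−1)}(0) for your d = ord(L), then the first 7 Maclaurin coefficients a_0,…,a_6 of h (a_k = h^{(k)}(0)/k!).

L = (-92 - 608·x - 512·x^2 - 1104·x^3 - 360·x^4 - 432·x^5)·Dx + (24 - 4·x - 24·x^2 - 80·x^3 - 180·x^4 - 216·x^5 - 216·x^6)·Dx^2 + (-23 - 152·x - 128·x^2 - 276·x^3 - 90·x^4 - 108·x^5)·Dx^3 + (6 - x - 6·x^2 - 20·x^3 - 45·x^4 - 54·x^5 - 54·x^6)·Dx^4  (order 4).
h: a_k = 0, -2, -3, -8/3, -17/6, -38/5, -604/45, …
ICs: h(0) = 0, h′(0) = -2, h′′(0) = -6, h′′′(0) = -16.

f: a_k = 0, -4, 0, 8/3, 0, -8/15, 0, …
g: a_k = -2, -2, -8, -14, -38, -80, -194, …
h₀=f+g: left-lcm gives L₀, ord ≤ 3.
h=∫₀ˣh₀: take L = L₀·Dx.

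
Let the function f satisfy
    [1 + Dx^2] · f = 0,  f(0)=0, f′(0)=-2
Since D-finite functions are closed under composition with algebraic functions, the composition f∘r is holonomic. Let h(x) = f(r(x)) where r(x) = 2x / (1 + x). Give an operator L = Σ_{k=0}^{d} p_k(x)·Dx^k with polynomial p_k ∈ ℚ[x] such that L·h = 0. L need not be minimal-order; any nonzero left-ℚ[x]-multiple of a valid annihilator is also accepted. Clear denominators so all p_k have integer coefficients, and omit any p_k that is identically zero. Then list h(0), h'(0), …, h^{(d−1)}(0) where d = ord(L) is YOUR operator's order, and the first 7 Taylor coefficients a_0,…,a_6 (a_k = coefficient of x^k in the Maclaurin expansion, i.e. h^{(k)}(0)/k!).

f: a_k = 0, -2, 0, 1/3, 0, -1/60, 0, …
h₀=f(r): pull back L_f along r ⇒ L₀.
L = 4 + (2 + 6·x + 6·x^2 + 2·x^3)·Dx + (1 + 4·x + 6·x^2 + 4·x^3 + x^4)·Dx^2  (order 2).
h: a_k = 0, -4, 4, -4/3, -4, 172/15, -20, …
ICs: h(0) = 0, h′(0) = -4.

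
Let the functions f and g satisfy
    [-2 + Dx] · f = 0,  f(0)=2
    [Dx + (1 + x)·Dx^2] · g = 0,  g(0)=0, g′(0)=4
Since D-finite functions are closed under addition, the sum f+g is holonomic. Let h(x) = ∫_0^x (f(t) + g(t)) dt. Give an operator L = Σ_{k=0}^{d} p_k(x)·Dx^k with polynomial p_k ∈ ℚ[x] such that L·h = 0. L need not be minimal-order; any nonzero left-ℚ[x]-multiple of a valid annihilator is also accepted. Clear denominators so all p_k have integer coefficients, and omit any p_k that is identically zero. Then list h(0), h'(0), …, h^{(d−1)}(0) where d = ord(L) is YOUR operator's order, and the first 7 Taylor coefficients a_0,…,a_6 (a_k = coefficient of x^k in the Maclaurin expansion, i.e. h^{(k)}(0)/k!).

L = (-8 - 4·x)·Dx^2 + (-2 - 8·x - 4·x^2)·Dx^3 + (3 + 5·x + 2·x^2)·Dx^4  (order 4).
h: a_k = 0, 2, 4, 2/3, 1, 1/15, 2/9, …
ICs: h(0) = 0, h′(0) = 2, h′′(0) = 8, h′′′(0) = 4.

f: a_k = 2, 4, 4, 8/3, 4/3, 8/15, 8/45, …
g: a_k = 0, 4, -2, 4/3, -1, 4/5, -2/3, …
L₀ := lclm(L_f,L_g); ord L₀ ≤ 1+2.
h=∫h₀ ⇒ L = L₀·Dx.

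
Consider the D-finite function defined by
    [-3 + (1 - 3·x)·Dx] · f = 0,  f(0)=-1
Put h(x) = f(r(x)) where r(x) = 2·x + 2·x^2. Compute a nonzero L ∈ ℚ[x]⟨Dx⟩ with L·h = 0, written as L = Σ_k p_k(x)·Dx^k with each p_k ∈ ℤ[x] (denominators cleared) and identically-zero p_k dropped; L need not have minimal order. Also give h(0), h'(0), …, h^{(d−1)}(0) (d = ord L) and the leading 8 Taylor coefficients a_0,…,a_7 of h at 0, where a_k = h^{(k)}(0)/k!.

L = (6 + 12·x) + (-1 + 6·x + 6·x^2)·Dx  (order 1).
h: a_k = -1, -6, -42, -288, -1980, -13608, -93528, -642816, …
ICs: h(0) = -1.

f: a_k = -1, -3, -9, -27, -81, -243, -729, -2187, …
f∘r: x↦r, Dx↦Dx/r' in L_f ⇒ L₀.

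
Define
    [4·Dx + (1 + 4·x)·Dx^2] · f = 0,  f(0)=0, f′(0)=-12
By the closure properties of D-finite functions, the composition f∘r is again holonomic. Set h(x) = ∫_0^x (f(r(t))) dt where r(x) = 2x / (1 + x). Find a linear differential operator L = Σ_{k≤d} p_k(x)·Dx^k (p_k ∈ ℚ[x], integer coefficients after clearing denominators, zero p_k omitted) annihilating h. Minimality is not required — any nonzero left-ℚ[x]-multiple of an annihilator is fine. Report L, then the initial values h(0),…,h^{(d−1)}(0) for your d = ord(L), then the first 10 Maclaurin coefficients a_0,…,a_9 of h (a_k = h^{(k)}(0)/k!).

L = (10 + 18·x)·Dx^2 + (1 + 10·x + 9·x^2)·Dx^3  (order 3).
h: a_k = 0, 0, -12, 40, -182, 984, -29524/5, 37960, -1793613/7, 5380840/3, …
ICs: h(0) = 0, h′(0) = 0, h′′(0) = -24.

f: a_k = 0, -12, 24, -64, 192, -3072/5, 2048, -49152/7, 24576, -262144/3, …
h₀=f(r): pull back L_f along r ⇒ L₀.
h=∫h₀ ⇒ L = L₀·Dx.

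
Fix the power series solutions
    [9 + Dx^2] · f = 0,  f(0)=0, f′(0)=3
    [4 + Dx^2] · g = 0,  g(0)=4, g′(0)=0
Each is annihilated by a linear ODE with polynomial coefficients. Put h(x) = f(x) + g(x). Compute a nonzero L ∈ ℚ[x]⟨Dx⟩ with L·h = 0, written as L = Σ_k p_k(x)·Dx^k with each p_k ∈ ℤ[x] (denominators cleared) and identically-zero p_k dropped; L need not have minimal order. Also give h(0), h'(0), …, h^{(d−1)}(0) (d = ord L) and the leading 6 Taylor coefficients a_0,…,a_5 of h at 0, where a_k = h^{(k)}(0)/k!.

L = 36 + 13·Dx^2 + Dx^4  (order 4).
h: a_k = 4, 3, -8, -9/2, 8/3, 81/40, …
ICs: h(0) = 4, h′(0) = 3, h′′(0) = -16, h′′′(0) = -27.

f: a_k = 0, 3, 0, -9/2, 0, 81/40, …
g: a_k = 4, 0, -8, 0, 8/3, 0, …
L₀ := lclm(L_f,L_g); ord L₀ ≤ 2+2.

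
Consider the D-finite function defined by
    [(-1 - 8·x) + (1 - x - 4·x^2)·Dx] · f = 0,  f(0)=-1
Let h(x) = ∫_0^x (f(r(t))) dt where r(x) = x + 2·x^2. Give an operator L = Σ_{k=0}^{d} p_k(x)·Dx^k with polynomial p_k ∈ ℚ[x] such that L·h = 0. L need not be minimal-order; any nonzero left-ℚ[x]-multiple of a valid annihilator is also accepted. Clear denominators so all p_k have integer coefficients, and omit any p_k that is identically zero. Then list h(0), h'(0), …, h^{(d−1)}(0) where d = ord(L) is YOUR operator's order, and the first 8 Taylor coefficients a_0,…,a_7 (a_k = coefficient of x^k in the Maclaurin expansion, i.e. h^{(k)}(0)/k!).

L = (1 + 12·x + 48·x^2 + 64·x^3)·Dx + (-1 + x + 6·x^2 + 16·x^3 + 16·x^4)·Dx^2  (order 2).
h: a_k = 0, -1, -1/2, -7/3, -29/4, -103/5, -135/2, -1599/7, …
ICs: h(0) = 0, h′(0) = -1.

f: a_k = -1, -1, -5, -9, -29, -65, -181, -441, …
L₀ from L_f via x↦r, Dx↦r'^{-1}Dx.
Integrate: L := L₀·Dx.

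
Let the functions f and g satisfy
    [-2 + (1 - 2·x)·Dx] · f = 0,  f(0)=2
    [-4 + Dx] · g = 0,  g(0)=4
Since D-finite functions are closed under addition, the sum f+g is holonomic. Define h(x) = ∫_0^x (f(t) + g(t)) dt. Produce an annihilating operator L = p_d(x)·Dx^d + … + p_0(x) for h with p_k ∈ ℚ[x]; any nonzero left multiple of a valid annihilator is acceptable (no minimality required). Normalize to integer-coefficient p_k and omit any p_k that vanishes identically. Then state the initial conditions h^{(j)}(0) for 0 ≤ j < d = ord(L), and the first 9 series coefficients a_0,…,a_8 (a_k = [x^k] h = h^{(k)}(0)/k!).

L = -32·x·Dx + (-4 + 32·x - 32·x^2)·Dx^2 + (1 - 6·x + 8·x^2)·Dx^3  (order 3).
h: a_k = 0, 6, 10, 40/3, 44/3, 224/15, 736/45, 6784/315, 10592/315, …
ICs: h(0) = 0, h′(0) = 6, h′′(0) = 20.

f: a_k = 2, 4, 8, 16, 32, 64, 128, 256, 512, …
g: a_k = 4, 16, 32, 128/3, 128/3, 512/15, 1024/45, 4096/315, 2048/315, …
f+g: L₀ = lclm(L_f,L_g), ord ≤ 1+1.
∫: right-multiply L₀ by Dx.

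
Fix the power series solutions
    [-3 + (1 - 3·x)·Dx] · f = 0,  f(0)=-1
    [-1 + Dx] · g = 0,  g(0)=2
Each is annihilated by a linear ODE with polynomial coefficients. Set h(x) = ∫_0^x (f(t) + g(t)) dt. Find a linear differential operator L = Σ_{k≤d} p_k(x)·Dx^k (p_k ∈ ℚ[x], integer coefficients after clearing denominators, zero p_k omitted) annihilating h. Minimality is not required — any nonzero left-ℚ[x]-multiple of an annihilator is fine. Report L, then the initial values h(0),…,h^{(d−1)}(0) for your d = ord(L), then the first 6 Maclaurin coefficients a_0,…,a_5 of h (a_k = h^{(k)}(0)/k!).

L = (-15 - 9·x)·Dx + (17 + 6·x - 9·x^2)·Dx^2 + (-2 + 3·x + 9·x^2)·Dx^3  (order 3).
h: a_k = 0, 1, -1/2, -8/3, -20/3, -971/60, …
ICs: h(0) = 0, h′(0) = 1, h′′(0) = -1.

f: a_k = -1, -3, -9, -27, -81, -243, …
g: a_k = 2, 2, 1, 1/3, 1/12, 1/60, …
Weyl lclm of L_f,L_g ⇒ L₀ (ord ≤ 2).
h=∫h₀ ⇒ L = L₀·Dx.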